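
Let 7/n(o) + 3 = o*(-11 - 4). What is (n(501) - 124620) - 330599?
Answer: -488905207/1074 ≈ -4.5522e+5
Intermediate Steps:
n(o) = 7/(-3 - 15*o) (n(o) = 7/(-3 + o*(-11 - 4)) = 7/(-3 + o*(-15)) = 7/(-3 - 15*o))
(n(501) - 124620) - 330599 = (-7/(3 + 15*501) - 124620) - 330599 = (-7/(3 + 7515) - 124620) - 330599 = (-7/7518 - 124620) - 330599 = (-7*1/7518 - 124620) - 330599 = (-1/1074 - 124620) - 330599 = -133841881/1074 - 330599 = -488905207/1074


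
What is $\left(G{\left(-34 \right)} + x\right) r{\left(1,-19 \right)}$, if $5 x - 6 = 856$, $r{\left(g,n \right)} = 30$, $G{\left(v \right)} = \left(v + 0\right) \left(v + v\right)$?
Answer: $74532$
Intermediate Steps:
$G{\left(v \right)} = 2 v^{2}$ ($G{\left(v \right)} = v 2 v = 2 v^{2}$)
$x = \frac{862}{5}$ ($x = \frac{6}{5} + \frac{1}{5} \cdot 856 = \frac{6}{5} + \frac{856}{5} = \frac{862}{5} \approx 172.4$)
$\left(G{\left(-34 \right)} + x\right) r{\left(1,-19 \right)} = \left(2 \left(-34\right)^{2} + \frac{862}{5}\right) 30 = \left(2 \cdot 1156 + \frac{862}{5}\right) 30 = \left(2312 + \frac{862}{5}\right) 30 = \frac{12422}{5} \cdot 30 = 74532$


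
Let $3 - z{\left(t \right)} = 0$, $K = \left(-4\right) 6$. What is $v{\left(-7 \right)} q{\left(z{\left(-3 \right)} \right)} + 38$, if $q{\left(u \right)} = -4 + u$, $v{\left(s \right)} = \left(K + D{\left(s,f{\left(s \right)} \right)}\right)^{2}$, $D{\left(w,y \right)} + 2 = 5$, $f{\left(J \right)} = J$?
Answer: $-403$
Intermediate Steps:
$K = -24$
$D{\left(w,y \right)} = 3$ ($D{\left(w,y \right)} = -2 + 5 = 3$)
$z{\left(t \right)} = 3$ ($z{\left(t \right)} = 3 - 0 = 3 + 0 = 3$)
$v{\left(s \right)} = 441$ ($v{\left(s \right)} = \left(-24 + 3\right)^{2} = \left(-21\right)^{2} = 441$)
$v{\left(-7 \right)} q{\left(z{\left(-3 \right)} \right)} + 38 = 441 \left(-4 + 3\right) + 38 = 441 \left(-1\right) + 38 = -441 + 38 = -403$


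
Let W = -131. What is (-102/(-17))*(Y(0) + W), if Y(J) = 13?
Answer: -708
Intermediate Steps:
(-102/(-17))*(Y(0) + W) = (-102/(-17))*(13 - 131) = -102*(-1/17)*(-118) = 6*(-118) = -708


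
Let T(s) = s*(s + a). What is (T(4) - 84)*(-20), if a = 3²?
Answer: 640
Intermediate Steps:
a = 9
T(s) = s*(9 + s) (T(s) = s*(s + 9) = s*(9 + s))
(T(4) - 84)*(-20) = (4*(9 + 4) - 84)*(-20) = (4*13 - 84)*(-20) = (52 - 84)*(-20) = -32*(-20) = 640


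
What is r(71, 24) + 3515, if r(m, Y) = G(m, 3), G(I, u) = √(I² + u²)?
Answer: 3515 + 5*√202 ≈ 3586.1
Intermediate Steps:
r(m, Y) = √(9 + m²) (r(m, Y) = √(m² + 3²) = √(m² + 9) = √(9 + m²))
r(71, 24) + 3515 = √(9 + 71²) + 3515 = √(9 + 5041) + 3515 = √5050 + 3515 = 5*√202 + 3515 = 3515 + 5*√202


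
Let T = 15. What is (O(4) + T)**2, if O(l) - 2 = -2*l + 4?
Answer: 169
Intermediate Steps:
O(l) = 6 - 2*l (O(l) = 2 + (-2*l + 4) = 2 + (4 - 2*l) = 6 - 2*l)
(O(4) + T)**2 = ((6 - 2*4) + 15)**2 = ((6 - 8) + 15)**2 = (-2 + 15)**2 = 13**2 = 169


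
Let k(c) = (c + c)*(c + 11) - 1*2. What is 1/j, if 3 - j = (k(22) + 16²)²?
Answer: -1/2910433 ≈ -3.4359e-7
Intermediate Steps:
k(c) = -2 + 2*c*(11 + c) (k(c) = (2*c)*(11 + c) - 2 = 2*c*(11 + c) - 2 = -2 + 2*c*(11 + c))
j = -2910433 (j = 3 - ((-2 + 2*22² + 22*22) + 16²)² = 3 - ((-2 + 2*484 + 484) + 256)² = 3 - ((-2 + 968 + 484) + 256)² = 3 - (1450 + 256)² = 3 - 1*1706² = 3 - 1*2910436 = 3 - 2910436 = -2910433)
1/j = 1/(-2910433) = -1/2910433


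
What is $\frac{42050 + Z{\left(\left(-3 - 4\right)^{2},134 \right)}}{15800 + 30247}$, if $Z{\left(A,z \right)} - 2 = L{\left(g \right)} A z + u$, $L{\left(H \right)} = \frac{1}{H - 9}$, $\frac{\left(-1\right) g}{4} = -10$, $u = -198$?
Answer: $\frac{434680}{475819} \approx 0.91354$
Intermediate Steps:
$g = 40$ ($g = \left(-4\right) \left(-10\right) = 40$)
$L{\left(H \right)} = \frac{1}{-9 + H}$
$Z{\left(A,z \right)} = -196 + \frac{A z}{31}$ ($Z{\left(A,z \right)} = 2 + \left(\frac{A}{-9 + 40} z - 198\right) = 2 + \left(\frac{A}{31} z - 198\right) = 2 + \left(\frac{A z}{31} - 198\right) = 2 + \left(-198 + \frac{A z}{31}\right) = -196 + \frac{A z}{31}$)
$\frac{42050 + Z{\left(\left(-3 - 4\right)^{2},134 \right)}}{15800 + 30247} = \frac{42050 - \left(196 - \frac{1}{31} \left(-3 - 4\right)^{2} \cdot 134\right)}{15800 + 30247} = \frac{42050 - \left(196 - \frac{1}{31} \left(-7\right)^{2} \cdot 134\right)}{46047} = \left(42050 - \left(196 - \frac{6566}{31}\right)\right) \frac{1}{46047} = \left(42050 + \left(-196 + \frac{6566}{31}\right)\right) \frac{1}{46047} = \left(42050 + \frac{490}{31}\right) \frac{1}{46047} = \frac{1304040}{31} \cdot \frac{1}{46047} = \frac{434680}{475819}$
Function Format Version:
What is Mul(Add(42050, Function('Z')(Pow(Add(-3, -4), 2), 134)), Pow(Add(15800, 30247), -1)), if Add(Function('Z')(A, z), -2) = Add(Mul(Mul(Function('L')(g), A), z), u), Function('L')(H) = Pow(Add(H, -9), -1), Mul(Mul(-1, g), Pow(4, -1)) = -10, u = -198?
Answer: Rational(434680, 475819) ≈ 0.91354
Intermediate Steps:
g = 40 (g = Mul(-4, -10) = 40)
Function('L')(H) = Pow(Add(-9, H), -1)
Function('Z')(A, z) = Add(-196, Mul(Rational(1, 31), A, z)) (Function('Z')(A, z) = Add(2, Add(Mul(Mul(Pow(Add(-9, 40), -1), A), z), -198)) = Add(2, Add(Mul(Mul(Pow(31, -1), A), z), -198)) = Add(2, Add(Mul(Mul(Rational(1, 31), A), z), -198)) = Add(2, Add(Mul(Rational(1, 31), A, z), -198)) = Add(2, Add(-198, Mul(Rational(1, 31), A, z))) = Add(-196, Mul(Rational(1, 31), A, z)))
Mul(Add(42050, Function('Z')(Pow(Add(-3, -4), 2), 134)), Pow(Add(15800, 30247), -1)) = Mul(Add(42050, Add(-196, Mul(Rational(1, 31), Pow(Add(-3, -4), 2), 134))), Pow(Add(15800, 30247), -1)) = Mul(Add(42050, Add(-196, Mul(Rational(1, 31), Pow(-7, 2), 134))), Pow(46047, -1)) = Mul(Add(42050, Add(-196, Mul(Rational(1, 31), 49, 134))), Rational(1, 46047)) = Mul(Add(42050, Add(-196, Rational(6566, 31))), Rational(1, 46047)) = Mul(Add(42050, Rational(490, 31)), Rational(1, 46047)) = Mul(Rational(1304040, 31), Rational(1, 46047)) = Rational(434680, 475819)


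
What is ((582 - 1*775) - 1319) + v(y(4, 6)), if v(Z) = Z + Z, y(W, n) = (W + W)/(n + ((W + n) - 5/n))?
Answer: -137496/91 ≈ -1510.9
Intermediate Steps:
y(W, n) = 2*W/(W - 5/n + 2*n) (y(W, n) = (2*W)/(n + (W + n - 5/n)) = (2*W)/(W - 5/n + 2*n) = 2*W/(W - 5/n + 2*n))
v(Z) = 2*Z
((582 - 1*775) - 1319) + v(y(4, 6)) = ((582 - 1*775) - 1319) + 2*(2*4*6/(-5 + 2*6² + 4*6)) = ((582 - 775) - 1319) + 2*(2*4*6/(-5 + 2*36 + 24)) = (-193 - 1319) + 2*(2*4*6/(-5 + 72 + 24)) = -1512 + 2*(2*4*6/91) = -1512 + 2*(2*4*6*(1/91)) = -1512 + 2*(48/91) = -1512 + 96/91 = -137496/91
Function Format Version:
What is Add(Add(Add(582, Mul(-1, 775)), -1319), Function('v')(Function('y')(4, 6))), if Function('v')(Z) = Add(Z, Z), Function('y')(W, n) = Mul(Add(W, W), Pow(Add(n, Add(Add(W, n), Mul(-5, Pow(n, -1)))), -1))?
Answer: Rational(-137496, 91) ≈ -1510.9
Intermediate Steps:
Function('y')(W, n) = Mul(2, W, Pow(Add(W, Mul(-5, Pow(n, -1)), Mul(2, n)), -1)) (Function('y')(W, n) = Mul(Mul(2, W), Pow(Add(n, Add(W, n, Mul(-5, Pow(n, -1)))), -1)) = Mul(Mul(2, W), Pow(Add(W, Mul(-5, Pow(n, -1)), Mul(2, n)), -1)) = Mul(2, W, Pow(Add(W, Mul(-5, Pow(n, -1)), Mul(2, n)), -1)))
Function('v')(Z) = Mul(2, Z)
Add(Add(Add(582, Mul(-1, 775)), -1319), Function('v')(Function('y')(4, 6))) = Add(Add(Add(582, Mul(-1, 775)), -1319), Mul(2, Mul(2, 4, 6, Pow(Add(-5, Mul(2, Pow(6, 2)), Mul(4, 6)), -1)))) = Add(Add(Add(582, -775), -1319), Mul(2, Mul(2, 4, 6, Pow(Add(-5, Mul(2, 36), 24), -1)))) = Add(Add(-193, -1319), Mul(2, Mul(2, 4, 6, Pow(Add(-5, 72, 24), -1)))) = Add(-1512, Mul(2, Mul(2, 4, 6, Pow(91, -1)))) = Add(-1512, Mul(2, Mul(2, 4, 6, Rational(1, 91)))) = Add(-1512, Mul(2, Rational(48, 91))) = Add(-1512, Rational(96, 91)) = Rational(-137496, 91)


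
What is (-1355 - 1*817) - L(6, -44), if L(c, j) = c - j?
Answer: -2222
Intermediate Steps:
(-1355 - 1*817) - L(6, -44) = (-1355 - 1*817) - (6 - 1*(-44)) = (-1355 - 817) - (6 + 44) = -2172 - 1*50 = -2172 - 50 = -2222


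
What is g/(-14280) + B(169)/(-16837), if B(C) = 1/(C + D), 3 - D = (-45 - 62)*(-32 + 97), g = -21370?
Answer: 256434226535/171356142972 ≈ 1.4965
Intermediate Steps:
D = 6958 (D = 3 - (-45 - 62)*(-32 + 97) = 3 - (-107)*65 = 3 - 1*(-6955) = 3 + 6955 = 6958)
B(C) = 1/(6958 + C) (B(C) = 1/(C + 6958) = 1/(6958 + C))
g/(-14280) + B(169)/(-16837) = -21370/(-14280) + 1/((6958 + 169)*(-16837)) = -21370*(-1/14280) - 1/16837/7127 = 2137/1428 + (1/7127)*(-1/16837) = 2137/1428 - 1/119997299 = 256434226535/171356142972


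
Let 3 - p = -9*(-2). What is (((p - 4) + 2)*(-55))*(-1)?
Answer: -935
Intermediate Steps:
p = -15 (p = 3 - (-9)*(-2) = 3 - 1*18 = 3 - 18 = -15)
(((p - 4) + 2)*(-55))*(-1) = (((-15 - 4) + 2)*(-55))*(-1) = ((-19 + 2)*(-55))*(-1) = -17*(-55)*(-1) = 935*(-1) = -935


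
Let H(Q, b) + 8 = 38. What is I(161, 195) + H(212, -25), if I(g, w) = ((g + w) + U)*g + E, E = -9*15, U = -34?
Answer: 51737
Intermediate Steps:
H(Q, b) = 30 (H(Q, b) = -8 + 38 = 30)
E = -135
I(g, w) = -135 + g*(-34 + g + w) (I(g, w) = ((g + w) - 34)*g - 135 = (-34 + g + w)*g - 135 = g*(-34 + g + w) - 135 = -135 + g*(-34 + g + w))
I(161, 195) + H(212, -25) = (-135 + 161² - 34*161 + 161*195) + 30 = (-135 + 25921 - 5474 + 31395) + 30 = 51707 + 30 = 51737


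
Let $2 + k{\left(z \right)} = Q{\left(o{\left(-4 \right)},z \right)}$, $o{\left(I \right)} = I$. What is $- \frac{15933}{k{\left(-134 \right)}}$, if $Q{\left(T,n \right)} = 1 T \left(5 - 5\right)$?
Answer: $\frac{15933}{2} \approx 7966.5$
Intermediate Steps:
$Q{\left(T,n \right)} = 0$ ($Q{\left(T,n \right)} = T 0 = 0$)
$k{\left(z \right)} = -2$ ($k{\left(z \right)} = -2 + 0 = -2$)
$- \frac{15933}{k{\left(-134 \right)}} = - \frac{15933}{-2} = \left(-15933\right) \left(- \frac{1}{2}\right) = \frac{15933}{2}$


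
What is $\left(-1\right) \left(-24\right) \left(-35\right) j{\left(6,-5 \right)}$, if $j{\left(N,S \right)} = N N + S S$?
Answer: $-51240$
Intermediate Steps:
$j{\left(N,S \right)} = N^{2} + S^{2}$
$\left(-1\right) \left(-24\right) \left(-35\right) j{\left(6,-5 \right)} = \left(-1\right) \left(-24\right) \left(-35\right) \left(6^{2} + \left(-5\right)^{2}\right) = 24 \left(-35\right) \left(36 + 25\right) = \left(-840\right) 61 = -51240$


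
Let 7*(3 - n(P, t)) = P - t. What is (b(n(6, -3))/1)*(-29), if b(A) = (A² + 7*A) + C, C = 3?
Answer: -25491/49 ≈ -520.22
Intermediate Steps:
n(P, t) = 3 - P/7 + t/7 (n(P, t) = 3 - (P - t)/7 = 3 + (-P/7 + t/7) = 3 - P/7 + t/7)
b(A) = 3 + A² + 7*A (b(A) = (A² + 7*A) + 3 = 3 + A² + 7*A)
(b(n(6, -3))/1)*(-29) = ((3 + (3 - ⅐*6 + (⅐)*(-3))² + 7*(3 - ⅐*6 + (⅐)*(-3)))/1)*(-29) = ((3 + (3 - 6/7 - 3/7)² + 7*(3 - 6/7 - 3/7))*1)*(-29) = ((3 + (12/7)² + 7*(12/7))*1)*(-29) = ((3 + 144/49 + 12)*1)*(-29) = ((879/49)*1)*(-29) = (879/49)*(-29) = -25491/49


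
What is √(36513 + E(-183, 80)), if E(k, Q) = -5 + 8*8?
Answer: 2*√9143 ≈ 191.24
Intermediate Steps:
E(k, Q) = 59 (E(k, Q) = -5 + 64 = 59)
√(36513 + E(-183, 80)) = √(36513 + 59) = √36572 = 2*√9143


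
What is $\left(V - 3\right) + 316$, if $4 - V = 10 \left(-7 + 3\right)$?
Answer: $357$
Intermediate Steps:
$V = 44$ ($V = 4 - 10 \left(-7 + 3\right) = 4 - 10 \left(-4\right) = 4 - -40 = 4 + 40 = 44$)
$\left(V - 3\right) + 316 = \left(44 - 3\right) + 316 = 41 + 316 = 357$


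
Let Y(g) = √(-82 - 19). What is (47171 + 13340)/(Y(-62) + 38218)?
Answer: 2312609398/1460615625 - 60511*I*√101/1460615625 ≈ 1.5833 - 0.00041635*I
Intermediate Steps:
Y(g) = I*√101 (Y(g) = √(-101) = I*√101)
(47171 + 13340)/(Y(-62) + 38218) = (47171 + 13340)/(I*√101 + 38218) = 60511/(38218 + I*√101)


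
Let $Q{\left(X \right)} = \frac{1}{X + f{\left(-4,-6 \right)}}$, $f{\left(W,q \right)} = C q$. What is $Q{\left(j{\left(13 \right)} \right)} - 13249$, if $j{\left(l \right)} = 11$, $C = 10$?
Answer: $- \frac{649202}{49} \approx -13249.0$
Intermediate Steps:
$f{\left(W,q \right)} = 10 q$
$Q{\left(X \right)} = \frac{1}{-60 + X}$ ($Q{\left(X \right)} = \frac{1}{X + 10 \left(-6\right)} = \frac{1}{X - 60} = \frac{1}{-60 + X}$)
$Q{\left(j{\left(13 \right)} \right)} - 13249 = \frac{1}{-60 + 11} - 13249 = \frac{1}{-49} - 13249 = - \frac{1}{49} - 13249 = - \frac{649202}{49}$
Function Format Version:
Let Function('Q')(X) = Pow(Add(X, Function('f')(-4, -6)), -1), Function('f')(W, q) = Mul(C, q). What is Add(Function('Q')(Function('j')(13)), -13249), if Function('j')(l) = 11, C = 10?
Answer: Rational(-649202, 49) ≈ -13249.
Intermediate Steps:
Function('f')(W, q) = Mul(10, q)
Function('Q')(X) = Pow(Add(-60, X), -1) (Function('Q')(X) = Pow(Add(X, Mul(10, -6)), -1) = Pow(Add(X, -60), -1) = Pow(Add(-60, X), -1))
Add(Function('Q')(Function('j')(13)), -13249) = Add(Pow(Add(-60, 11), -1), -13249) = Add(Pow(-49, -1), -13249) = Add(Rational(-1, 49), -13249) = Rational(-649202, 49)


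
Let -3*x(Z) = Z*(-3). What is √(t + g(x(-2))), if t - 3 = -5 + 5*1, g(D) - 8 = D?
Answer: 3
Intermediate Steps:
x(Z) = Z (x(Z) = -Z*(-3)/3 = -(-1)*Z = Z)
g(D) = 8 + D
t = 3 (t = 3 + (-5 + 5*1) = 3 + (-5 + 5) = 3 + 0 = 3)
√(t + g(x(-2))) = √(3 + (8 - 2)) = √(3 + 6) = √9 = 3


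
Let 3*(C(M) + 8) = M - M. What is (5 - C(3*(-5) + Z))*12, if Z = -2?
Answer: 156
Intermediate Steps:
C(M) = -8 (C(M) = -8 + (M - M)/3 = -8 + (1/3)*0 = -8 + 0 = -8)
(5 - C(3*(-5) + Z))*12 = (5 - 1*(-8))*12 = (5 + 8)*12 = 13*12 = 156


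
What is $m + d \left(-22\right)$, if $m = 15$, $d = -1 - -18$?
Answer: $-359$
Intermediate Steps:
$d = 17$ ($d = -1 + 18 = 17$)
$m + d \left(-22\right) = 15 + 17 \left(-22\right) = 15 - 374 = -359$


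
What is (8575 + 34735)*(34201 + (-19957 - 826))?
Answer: 581133580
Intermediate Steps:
(8575 + 34735)*(34201 + (-19957 - 826)) = 43310*(34201 - 20783) = 43310*13418 = 581133580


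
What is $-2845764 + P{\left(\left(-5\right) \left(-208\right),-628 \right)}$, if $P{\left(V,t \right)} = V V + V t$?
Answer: $-2417284$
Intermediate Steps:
$P{\left(V,t \right)} = V^{2} + V t$
$-2845764 + P{\left(\left(-5\right) \left(-208\right),-628 \right)} = -2845764 + \left(-5\right) \left(-208\right) \left(\left(-5\right) \left(-208\right) - 628\right) = -2845764 + 1040 \left(1040 - 628\right) = -2845764 + 1040 \cdot 412 = -2845764 + 428480 = -2417284$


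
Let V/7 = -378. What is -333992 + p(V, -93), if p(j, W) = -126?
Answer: -334118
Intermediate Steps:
V = -2646 (V = 7*(-378) = -2646)
-333992 + p(V, -93) = -333992 - 126 = -334118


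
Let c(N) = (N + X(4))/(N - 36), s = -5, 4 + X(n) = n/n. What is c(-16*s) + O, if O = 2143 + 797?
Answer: 11767/4 ≈ 2941.8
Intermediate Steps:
X(n) = -3 (X(n) = -4 + n/n = -4 + 1 = -3)
c(N) = (-3 + N)/(-36 + N) (c(N) = (N - 3)/(N - 36) = (-3 + N)/(-36 + N))
O = 2940
c(-16*s) + O = (-3 - 16*(-5))/(-36 - 16*(-5)) + 2940 = (-3 + 80)/(-36 + 80) + 2940 = 77/44 + 2940 = (1/44)*77 + 2940 = 7/4 + 2940 = 11767/4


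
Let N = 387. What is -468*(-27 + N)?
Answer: -168480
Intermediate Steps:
-468*(-27 + N) = -468*(-27 + 387) = -468*360 = -168480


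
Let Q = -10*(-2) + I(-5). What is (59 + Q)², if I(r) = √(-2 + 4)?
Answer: (79 + √2)² ≈ 6466.4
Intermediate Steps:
I(r) = √2
Q = 20 + √2 (Q = -10*(-2) + √2 = 20 + √2 ≈ 21.414)
(59 + Q)² = (59 + (20 + √2))² = (79 + √2)²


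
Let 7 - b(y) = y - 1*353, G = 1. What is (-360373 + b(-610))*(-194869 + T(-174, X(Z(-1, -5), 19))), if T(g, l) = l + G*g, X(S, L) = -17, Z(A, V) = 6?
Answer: 70105149180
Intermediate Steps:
T(g, l) = g + l (T(g, l) = l + 1*g = l + g = g + l)
b(y) = 360 - y (b(y) = 7 - (y - 1*353) = 7 - (y - 353) = 7 - (-353 + y) = 7 + (353 - y) = 360 - y)
(-360373 + b(-610))*(-194869 + T(-174, X(Z(-1, -5), 19))) = (-360373 + (360 - 1*(-610)))*(-194869 + (-174 - 17)) = (-360373 + (360 + 610))*(-194869 - 191) = (-360373 + 970)*(-195060) = -359403*(-195060) = 70105149180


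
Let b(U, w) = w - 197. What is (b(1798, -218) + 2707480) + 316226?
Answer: 3023291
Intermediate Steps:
b(U, w) = -197 + w
(b(1798, -218) + 2707480) + 316226 = ((-197 - 218) + 2707480) + 316226 = (-415 + 2707480) + 316226 = 2707065 + 316226 = 3023291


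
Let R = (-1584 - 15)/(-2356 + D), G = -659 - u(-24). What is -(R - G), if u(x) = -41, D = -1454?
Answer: -785393/1270 ≈ -618.42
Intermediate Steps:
G = -618 (G = -659 - 1*(-41) = -659 + 41 = -618)
R = 533/1270 (R = (-1584 - 15)/(-2356 - 1454) = -1599/(-3810) = -1599*(-1/3810) = 533/1270 ≈ 0.41968)
-(R - G) = -(533/1270 - 1*(-618)) = -(533/1270 + 618) = -1*785393/1270 = -785393/1270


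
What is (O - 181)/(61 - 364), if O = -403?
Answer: 584/303 ≈ 1.9274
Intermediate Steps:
(O - 181)/(61 - 364) = (-403 - 181)/(61 - 364) = -584/(-303) = -584*(-1/303) = 584/303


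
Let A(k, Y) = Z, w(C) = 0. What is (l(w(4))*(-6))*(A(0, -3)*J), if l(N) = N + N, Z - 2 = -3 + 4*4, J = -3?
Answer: 0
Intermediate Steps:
Z = 15 (Z = 2 + (-3 + 4*4) = 2 + (-3 + 16) = 2 + 13 = 15)
A(k, Y) = 15
l(N) = 2*N
(l(w(4))*(-6))*(A(0, -3)*J) = ((2*0)*(-6))*(15*(-3)) = (0*(-6))*(-45) = 0*(-45) = 0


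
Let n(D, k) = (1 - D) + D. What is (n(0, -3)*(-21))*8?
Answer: -168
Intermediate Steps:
n(D, k) = 1
(n(0, -3)*(-21))*8 = (1*(-21))*8 = -21*8 = -168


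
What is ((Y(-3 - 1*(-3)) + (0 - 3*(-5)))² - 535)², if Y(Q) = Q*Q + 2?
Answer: 60516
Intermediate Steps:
Y(Q) = 2 + Q² (Y(Q) = Q² + 2 = 2 + Q²)
((Y(-3 - 1*(-3)) + (0 - 3*(-5)))² - 535)² = (((2 + (-3 - 1*(-3))²) + (0 - 3*(-5)))² - 535)² = (((2 + (-3 + 3)²) + (0 + 15))² - 535)² = (((2 + 0²) + 15)² - 535)² = (((2 + 0) + 15)² - 535)² = ((2 + 15)² - 535)² = (17² - 535)² = (289 - 535)² = (-246)² = 60516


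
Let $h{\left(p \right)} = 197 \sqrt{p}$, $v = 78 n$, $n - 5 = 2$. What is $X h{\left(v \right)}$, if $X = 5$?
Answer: $985 \sqrt{546} \approx 23016.0$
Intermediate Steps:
$n = 7$ ($n = 5 + 2 = 7$)
$v = 546$ ($v = 78 \cdot 7 = 546$)
$X h{\left(v \right)} = 5 \cdot 197 \sqrt{546} = 985 \sqrt{546}$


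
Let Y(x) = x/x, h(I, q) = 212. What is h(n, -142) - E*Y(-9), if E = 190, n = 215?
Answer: 22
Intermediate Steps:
Y(x) = 1
h(n, -142) - E*Y(-9) = 212 - 190 = 22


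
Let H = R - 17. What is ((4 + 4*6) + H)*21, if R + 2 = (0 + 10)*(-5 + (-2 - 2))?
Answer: -1701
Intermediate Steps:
R = -92 (R = -2 + (0 + 10)*(-5 + (-2 - 2)) = -2 + 10*(-5 - 4) = -2 + 10*(-9) = -2 - 90 = -92)
H = -109 (H = -92 - 17 = -109)
((4 + 4*6) + H)*21 = ((4 + 4*6) - 109)*21 = ((4 + 24) - 109)*21 = (28 - 109)*21 = -81*21 = -1701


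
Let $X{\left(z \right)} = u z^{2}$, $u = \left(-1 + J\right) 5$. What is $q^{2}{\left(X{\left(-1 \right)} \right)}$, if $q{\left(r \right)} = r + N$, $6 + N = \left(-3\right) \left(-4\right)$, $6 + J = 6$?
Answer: $1$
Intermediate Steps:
$J = 0$ ($J = -6 + 6 = 0$)
$u = -5$ ($u = \left(-1 + 0\right) 5 = \left(-1\right) 5 = -5$)
$N = 6$ ($N = -6 - -12 = -6 + 12 = 6$)
$X{\left(z \right)} = - 5 z^{2}$
$q{\left(r \right)} = 6 + r$ ($q{\left(r \right)} = r + 6 = 6 + r$)
$q^{2}{\left(X{\left(-1 \right)} \right)} = \left(6 - 5 \left(-1\right)^{2}\right)^{2} = \left(6 - 5\right)^{2} = 1^{2} = 1$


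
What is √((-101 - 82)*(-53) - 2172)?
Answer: √7527 ≈ 86.758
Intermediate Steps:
√((-101 - 82)*(-53) - 2172) = √(-183*(-53) - 2172) = √(9699 - 2172) = √7527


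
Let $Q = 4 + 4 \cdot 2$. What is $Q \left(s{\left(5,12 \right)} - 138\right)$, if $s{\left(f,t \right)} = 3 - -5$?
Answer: $-1560$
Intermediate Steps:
$s{\left(f,t \right)} = 8$ ($s{\left(f,t \right)} = 3 + 5 = 8$)
$Q = 12$ ($Q = 4 + 8 = 12$)
$Q \left(s{\left(5,12 \right)} - 138\right) = 12 \left(8 - 138\right) = 12 \left(-130\right) = -1560$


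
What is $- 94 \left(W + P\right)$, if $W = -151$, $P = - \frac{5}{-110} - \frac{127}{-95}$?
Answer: $\frac{14696947}{1045} \approx 14064.0$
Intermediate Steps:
$P = \frac{2889}{2090}$ ($P = \left(-5\right) \left(- \frac{1}{110}\right) - - \frac{127}{95} = \frac{1}{22} + \frac{127}{95} = \frac{2889}{2090} \approx 1.3823$)
$- 94 \left(W + P\right) = - 94 \left(-151 + \frac{2889}{2090}\right) = \left(-94\right) \left(- \frac{312701}{2090}\right) = \frac{14696947}{1045}$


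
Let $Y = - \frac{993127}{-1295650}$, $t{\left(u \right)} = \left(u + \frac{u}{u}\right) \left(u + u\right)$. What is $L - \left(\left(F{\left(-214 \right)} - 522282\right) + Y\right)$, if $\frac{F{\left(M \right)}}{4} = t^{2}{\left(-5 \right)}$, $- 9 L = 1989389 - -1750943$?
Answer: $\frac{1169452525757}{11660850} \approx 1.0029 \cdot 10^{5}$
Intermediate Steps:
$L = - \frac{3740332}{9}$ ($L = - \frac{1989389 - -1750943}{9} = - \frac{1989389 + 1750943}{9} = \left(- \frac{1}{9}\right) 3740332 = - \frac{3740332}{9} \approx -4.1559 \cdot 10^{5}$)
$t{\left(u \right)} = 2 u \left(1 + u\right)$ ($t{\left(u \right)} = \left(u + 1\right) 2 u = \left(1 + u\right) 2 u = 2 u \left(1 + u\right)$)
$Y = \frac{993127}{1295650}$ ($Y = \left(-993127\right) \left(- \frac{1}{1295650}\right) = \frac{993127}{1295650} \approx 0.76651$)
$F{\left(M \right)} = 6400$ ($F{\left(M \right)} = 4 \left(2 \left(-5\right) \left(1 - 5\right)\right)^{2} = 4 \left(2 \left(-5\right) \left(-4\right)\right)^{2} = 4 \cdot 40^{2} = 4 \cdot 1600 = 6400$)
$L - \left(\left(F{\left(-214 \right)} - 522282\right) + Y\right) = - \frac{3740332}{9} - \left(\left(6400 - 522282\right) + \frac{993127}{1295650}\right) = - \frac{3740332}{9} - \left(-515882 + \frac{993127}{1295650}\right) = - \frac{3740332}{9} - - \frac{668401520173}{1295650} = - \frac{3740332}{9} + \frac{668401520173}{1295650} = \frac{1169452525757}{11660850}$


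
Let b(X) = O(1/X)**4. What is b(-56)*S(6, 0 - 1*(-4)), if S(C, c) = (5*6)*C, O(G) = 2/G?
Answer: 28323348480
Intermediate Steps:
b(X) = 16*X**4 (b(X) = (2/(1/X))**4 = (2*X)**4 = 16*X**4)
S(C, c) = 30*C
b(-56)*S(6, 0 - 1*(-4)) = (16*(-56)**4)*(30*6) = (16*9834496)*180 = 157351936*180 = 28323348480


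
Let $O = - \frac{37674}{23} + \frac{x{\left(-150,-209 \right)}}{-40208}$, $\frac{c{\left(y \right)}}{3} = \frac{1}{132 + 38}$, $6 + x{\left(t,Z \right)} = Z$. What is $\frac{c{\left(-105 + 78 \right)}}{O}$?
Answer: $- \frac{60312}{5598141565} \approx -1.0774 \cdot 10^{-5}$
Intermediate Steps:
$x{\left(t,Z \right)} = -6 + Z$
$c{\left(y \right)} = \frac{3}{170}$ ($c{\left(y \right)} = \frac{3}{132 + 38} = \frac{3}{170}$)
$O = - \frac{65860489}{40208}$ ($O = - \frac{37674}{23} + \frac{-6 - 209}{-40208} = \left(-37674\right) \frac{1}{23} - - \frac{215}{40208} = -1638 + \frac{215}{40208} = - \frac{65860489}{40208} \approx -1638.0$)
$\frac{c{\left(-105 + 78 \right)}}{O} = \frac{3}{170 \left(- \frac{65860489}{40208}\right)} = \frac{3}{170} \left(- \frac{40208}{65860489}\right) = - \frac{60312}{5598141565}$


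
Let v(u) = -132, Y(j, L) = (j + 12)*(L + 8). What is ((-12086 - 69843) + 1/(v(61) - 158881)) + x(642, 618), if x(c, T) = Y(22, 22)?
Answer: -12865582818/159013 ≈ -80909.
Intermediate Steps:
Y(j, L) = (8 + L)*(12 + j) (Y(j, L) = (12 + j)*(8 + L) = (8 + L)*(12 + j))
x(c, T) = 1020 (x(c, T) = 96 + 8*22 + 12*22 + 22*22 = 96 + 176 + 264 + 484 = 1020)
((-12086 - 69843) + 1/(v(61) - 158881)) + x(642, 618) = ((-12086 - 69843) + 1/(-132 - 158881)) + 1020 = (-81929 + 1/(-159013)) + 1020 = (-81929 - 1/159013) + 1020 = -13027776078/159013 + 1020 = -12865582818/159013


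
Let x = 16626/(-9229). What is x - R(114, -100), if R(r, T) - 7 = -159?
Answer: 1386182/9229 ≈ 150.20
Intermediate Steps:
R(r, T) = -152 (R(r, T) = 7 - 159 = -152)
x = -16626/9229 (x = 16626*(-1/9229) = -16626/9229 ≈ -1.8015)
x - R(114, -100) = -16626/9229 - 1*(-152) = -16626/9229 + 152 = 1386182/9229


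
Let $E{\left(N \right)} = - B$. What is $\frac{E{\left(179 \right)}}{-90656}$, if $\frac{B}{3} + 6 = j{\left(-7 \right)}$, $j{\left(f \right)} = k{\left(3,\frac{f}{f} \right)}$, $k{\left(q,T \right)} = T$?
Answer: $- \frac{15}{90656} \approx -0.00016546$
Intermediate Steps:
$j{\left(f \right)} = 1$ ($j{\left(f \right)} = \frac{f}{f} = 1$)
$B = -15$ ($B = -18 + 3 \cdot 1 = -18 + 3 = -15$)
$E{\left(N \right)} = 15$ ($E{\left(N \right)} = \left(-1\right) \left(-15\right) = 15$)
$\frac{E{\left(179 \right)}}{-90656} = \frac{15}{-90656} = 15 \left(- \frac{1}{90656}\right) = - \frac{15}{90656}$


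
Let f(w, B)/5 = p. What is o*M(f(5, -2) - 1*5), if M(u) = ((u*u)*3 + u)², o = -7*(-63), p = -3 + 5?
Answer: 2822400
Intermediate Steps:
p = 2
f(w, B) = 10 (f(w, B) = 5*2 = 10)
o = 441
M(u) = (u + 3*u²)² (M(u) = (u²*3 + u)² = (3*u² + u)² = (u + 3*u²)²)
o*M(f(5, -2) - 1*5) = 441*((10 - 1*5)²*(1 + 3*(10 - 1*5))²) = 441*((10 - 5)²*(1 + 3*(10 - 5))²) = 441*(5²*(1 + 3*5)²) = 441*(25*(1 + 15)²) = 441*(25*16²) = 441*(25*256) = 441*6400 = 2822400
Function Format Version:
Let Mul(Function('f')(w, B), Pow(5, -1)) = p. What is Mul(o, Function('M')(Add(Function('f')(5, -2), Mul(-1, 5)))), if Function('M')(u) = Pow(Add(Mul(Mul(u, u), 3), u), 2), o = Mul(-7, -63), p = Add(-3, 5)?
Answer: 2822400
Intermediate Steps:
p = 2
Function('f')(w, B) = 10 (Function('f')(w, B) = Mul(5, 2) = 10)
o = 441
Function('M')(u) = Pow(Add(u, Mul(3, Pow(u, 2))), 2) (Function('M')(u) = Pow(Add(Mul(Pow(u, 2), 3), u), 2) = Pow(Add(Mul(3, Pow(u, 2)), u), 2) = Pow(Add(u, Mul(3, Pow(u, 2))), 2))
Mul(o, Function('M')(Add(Function('f')(5, -2), Mul(-1, 5)))) = Mul(441, Mul(Pow(Add(10, Mul(-1, 5)), 2), Pow(Add(1, Mul(3, Add(10, Mul(-1, 5)))), 2))) = Mul(441, Mul(Pow(Add(10, -5), 2), Pow(Add(1, Mul(3, Add(10, -5))), 2))) = Mul(441, Mul(Pow(5, 2), Pow(Add(1, Mul(3, 5)), 2))) = Mul(441, Mul(25, Pow(Add(1, 15), 2))) = Mul(441, Mul(25, Pow(16, 2))) = Mul(441, Mul(25, 256)) = Mul(441, 6400) = 2822400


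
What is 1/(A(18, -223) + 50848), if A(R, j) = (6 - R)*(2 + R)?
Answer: 1/50608 ≈ 1.9760e-5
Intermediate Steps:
A(R, j) = (2 + R)*(6 - R)
1/(A(18, -223) + 50848) = 1/((12 - 1*18² + 4*18) + 50848) = 1/((12 - 1*324 + 72) + 50848) = 1/((12 - 324 + 72) + 50848) = 1/(-240 + 50848) = 1/50608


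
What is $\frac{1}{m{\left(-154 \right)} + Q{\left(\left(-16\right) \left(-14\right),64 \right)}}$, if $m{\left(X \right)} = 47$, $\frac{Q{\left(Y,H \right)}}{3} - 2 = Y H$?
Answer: $\frac{1}{43061} \approx 2.3223 \cdot 10^{-5}$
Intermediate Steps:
$Q{\left(Y,H \right)} = 6 + 3 H Y$ ($Q{\left(Y,H \right)} = 6 + 3 Y H = 6 + 3 H Y$)
$\frac{1}{m{\left(-154 \right)} + Q{\left(\left(-16\right) \left(-14\right),64 \right)}} = \frac{1}{47 + \left(6 + 3 \cdot 64 \left(\left(-16\right) \left(-14\right)\right)\right)} = \frac{1}{47 + \left(6 + 3 \cdot 64 \cdot 224\right)} = \frac{1}{47 + \left(6 + 43008\right)} = \frac{1}{47 + 43014} = \frac{1}{43061}$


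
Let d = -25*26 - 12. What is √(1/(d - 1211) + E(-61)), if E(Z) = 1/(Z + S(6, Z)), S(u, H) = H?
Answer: I*√455869470/228506 ≈ 0.093438*I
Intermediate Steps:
d = -662 (d = -650 - 12 = -662)
E(Z) = 1/(2*Z) (E(Z) = 1/(Z + Z) = 1/(2*Z))
√(1/(d - 1211) + E(-61)) = √(1/(-662 - 1211) + (½)/(-61)) = √(1/(-1873) + (½)*(-1/61)) = √(-1/1873 - 1/122) = √(-1995/228506) = I*√455869470/228506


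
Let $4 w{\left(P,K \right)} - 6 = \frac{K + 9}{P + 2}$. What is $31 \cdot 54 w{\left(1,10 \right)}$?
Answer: $\frac{10323}{2} \approx 5161.5$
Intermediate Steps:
$w{\left(P,K \right)} = \frac{3}{2} + \frac{9 + K}{4 \left(2 + P\right)}$ ($w{\left(P,K \right)} = \frac{3}{2} + \frac{\left(K + 9\right) \frac{1}{P + 2}}{4} = \frac{3}{2} + \frac{\left(9 + K\right) \frac{1}{2 + P}}{4} = \frac{3}{2} + \frac{\frac{1}{2 + P} \left(9 + K\right)}{4} = \frac{3}{2} + \frac{9 + K}{4 \left(2 + P\right)}$)
$31 \cdot 54 w{\left(1,10 \right)} = 31 \cdot 54 \frac{21 + 10 + 6 \cdot 1}{4 \left(2 + 1\right)} = 1674 \frac{21 + 10 + 6}{4 \cdot 3} = 1674 \cdot \frac{1}{4} \cdot \frac{1}{3} \cdot 37 = 1674 \cdot \frac{37}{12} = \frac{10323}{2}$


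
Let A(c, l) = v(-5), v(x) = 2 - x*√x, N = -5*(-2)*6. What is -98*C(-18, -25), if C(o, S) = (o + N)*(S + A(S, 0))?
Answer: 94668 - 20580*I*√5 ≈ 94668.0 - 46018.0*I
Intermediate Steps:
N = 60 (N = 10*6 = 60)
v(x) = 2 - x^(3/2)
A(c, l) = 2 + 5*I*√5 (A(c, l) = 2 - (-5)^(3/2) = 2 - (-5)*I*√5 = 2 + 5*I*√5)
C(o, S) = (60 + o)*(2 + S + 5*I*√5) (C(o, S) = (o + 60)*(S + (2 + 5*I*√5)) = (60 + o)*(2 + S + 5*I*√5))
-98*C(-18, -25) = -98*(120 + 60*(-25) - 25*(-18) - 18*(2 + 5*I*√5) + 300*I*√5) = -98*(120 - 1500 + 450 + (-36 - 90*I*√5) + 300*I*√5) = -98*(-966 + 210*I*√5) = 94668 - 20580*I*√5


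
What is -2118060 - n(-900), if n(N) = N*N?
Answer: -2928060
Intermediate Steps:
n(N) = N²
-2118060 - n(-900) = -2118060 - 1*(-900)² = -2118060 - 1*810000 = -2118060 - 810000 = -2928060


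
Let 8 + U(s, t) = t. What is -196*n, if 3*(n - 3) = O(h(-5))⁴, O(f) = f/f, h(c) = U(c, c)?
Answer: -1960/3 ≈ -653.33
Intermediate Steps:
U(s, t) = -8 + t
h(c) = -8 + c
O(f) = 1
n = 10/3 (n = 3 + (⅓)*1⁴ = 3 + (⅓)*1 = 3 + ⅓ = 10/3 ≈ 3.3333)
-196*n = -196*10/3 = -1960/3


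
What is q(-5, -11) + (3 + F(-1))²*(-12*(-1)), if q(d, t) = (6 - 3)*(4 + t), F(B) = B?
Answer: 27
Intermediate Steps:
q(d, t) = 12 + 3*t (q(d, t) = 3*(4 + t) = 12 + 3*t)
q(-5, -11) + (3 + F(-1))²*(-12*(-1)) = (12 + 3*(-11)) + (3 - 1)²*(-12*(-1)) = (12 - 33) + 2²*12 = -21 + 4*12 = -21 + 48 = 27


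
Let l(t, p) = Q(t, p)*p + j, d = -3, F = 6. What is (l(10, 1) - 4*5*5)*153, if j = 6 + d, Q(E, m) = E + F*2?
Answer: -11475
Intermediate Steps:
Q(E, m) = 12 + E (Q(E, m) = E + 6*2 = E + 12 = 12 + E)
j = 3 (j = 6 - 3 = 3)
l(t, p) = 3 + p*(12 + t) (l(t, p) = (12 + t)*p + 3 = p*(12 + t) + 3 = 3 + p*(12 + t))
(l(10, 1) - 4*5*5)*153 = ((3 + 1*(12 + 10)) - 4*5*5)*153 = ((3 + 1*22) - 20*5)*153 = ((3 + 22) - 100)*153 = (25 - 100)*153 = -75*153 = -11475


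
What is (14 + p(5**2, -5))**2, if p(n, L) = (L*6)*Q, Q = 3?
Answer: 5776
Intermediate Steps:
p(n, L) = 18*L (p(n, L) = (L*6)*3 = (6*L)*3 = 18*L)
(14 + p(5**2, -5))**2 = (14 + 18*(-5))**2 = (14 - 90)**2 = (-76)**2 = 5776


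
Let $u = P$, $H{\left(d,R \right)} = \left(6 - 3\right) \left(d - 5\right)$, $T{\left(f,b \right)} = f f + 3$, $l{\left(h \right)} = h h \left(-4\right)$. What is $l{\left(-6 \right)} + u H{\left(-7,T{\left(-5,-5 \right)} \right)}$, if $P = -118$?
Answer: $4104$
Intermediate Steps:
$l{\left(h \right)} = - 4 h^{2}$ ($l{\left(h \right)} = h^{2} \left(-4\right) = - 4 h^{2}$)
$T{\left(f,b \right)} = 3 + f^{2}$ ($T{\left(f,b \right)} = f^{2} + 3 = 3 + f^{2}$)
$H{\left(d,R \right)} = -15 + 3 d$ ($H{\left(d,R \right)} = 3 \left(-5 + d\right) = -15 + 3 d$)
$u = -118$
$l{\left(-6 \right)} + u H{\left(-7,T{\left(-5,-5 \right)} \right)} = - 4 \left(-6\right)^{2} - 118 \left(-15 + 3 \left(-7\right)\right) = \left(-4\right) 36 - 118 \left(-15 - 21\right) = -144 - -4248 = -144 + 4248 = 4104$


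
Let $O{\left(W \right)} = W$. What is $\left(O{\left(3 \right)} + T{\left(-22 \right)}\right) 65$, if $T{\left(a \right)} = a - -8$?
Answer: $-715$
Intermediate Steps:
$T{\left(a \right)} = 8 + a$ ($T{\left(a \right)} = a + 8 = 8 + a$)
$\left(O{\left(3 \right)} + T{\left(-22 \right)}\right) 65 = \left(3 + \left(8 - 22\right)\right) 65 = \left(3 - 14\right) 65 = \left(-11\right) 65 = -715$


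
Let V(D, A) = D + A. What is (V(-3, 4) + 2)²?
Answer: 9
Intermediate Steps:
V(D, A) = A + D
(V(-3, 4) + 2)² = ((4 - 3) + 2)² = (1 + 2)² = 3² = 9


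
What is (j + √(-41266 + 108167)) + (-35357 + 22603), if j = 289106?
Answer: 276352 + √66901 ≈ 2.7661e+5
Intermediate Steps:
(j + √(-41266 + 108167)) + (-35357 + 22603) = (289106 + √(-41266 + 108167)) + (-35357 + 22603) = (289106 + √66901) - 12754 = 276352 + √66901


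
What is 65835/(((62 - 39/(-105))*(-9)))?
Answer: -256025/2183 ≈ -117.28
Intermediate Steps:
65835/(((62 - 39/(-105))*(-9))) = 65835/(((62 - 39*(-1/105))*(-9))) = 65835/(((62 + 13/35)*(-9))) = 65835/(((2183/35)*(-9))) = 65835/(-19647/35) = 65835*(-35/19647) = -256025/2183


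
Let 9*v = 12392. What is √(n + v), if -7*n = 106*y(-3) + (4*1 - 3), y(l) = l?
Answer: √627179/21 ≈ 37.712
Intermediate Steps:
v = 12392/9 (v = (⅑)*12392 = 12392/9 ≈ 1376.9)
n = 317/7 (n = -(106*(-3) + (4*1 - 3))/7 = -(-318 + (4 - 3))/7 = -(-318 + 1)/7 = -⅐*(-317) = 317/7 ≈ 45.286)
√(n + v) = √(317/7 + 12392/9) = √(89597/63) = √627179/21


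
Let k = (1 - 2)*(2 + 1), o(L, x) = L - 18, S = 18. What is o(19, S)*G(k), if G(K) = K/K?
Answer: 1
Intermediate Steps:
o(L, x) = -18 + L
k = -3 (k = -1*3 = -3)
G(K) = 1
o(19, S)*G(k) = (-18 + 19)*1 = 1*1 = 1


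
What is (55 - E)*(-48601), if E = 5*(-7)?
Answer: -4374090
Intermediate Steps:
E = -35
(55 - E)*(-48601) = (55 - 1*(-35))*(-48601) = (55 + 35)*(-48601) = 90*(-48601) = -4374090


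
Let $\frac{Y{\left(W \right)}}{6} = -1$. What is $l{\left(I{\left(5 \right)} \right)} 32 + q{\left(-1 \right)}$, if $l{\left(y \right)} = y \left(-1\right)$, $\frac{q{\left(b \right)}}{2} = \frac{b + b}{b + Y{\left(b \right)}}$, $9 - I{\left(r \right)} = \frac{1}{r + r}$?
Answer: $- \frac{9948}{35} \approx -284.23$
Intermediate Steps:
$Y{\left(W \right)} = -6$ ($Y{\left(W \right)} = 6 \left(-1\right) = -6$)
$I{\left(r \right)} = 9 - \frac{1}{2 r}$ ($I{\left(r \right)} = 9 - \frac{1}{r + r} = 9 - \frac{1}{2 r}$)
$q{\left(b \right)} = \frac{4 b}{-6 + b}$ ($q{\left(b \right)} = 2 \frac{b + b}{b - 6} = 2 \frac{2 b}{-6 + b} = \frac{4 b}{-6 + b}$)
$l{\left(y \right)} = - y$
$l{\left(I{\left(5 \right)} \right)} 32 + q{\left(-1 \right)} = - (9 - \frac{1}{2 \cdot 5}) 32 + 4 \left(-1\right) \frac{1}{-6 - 1} = - (9 - \frac{1}{10}) 32 + 4 \left(-1\right) \frac{1}{-7} = - (9 - \frac{1}{10}) 32 + 4 \left(-1\right) \left(- \frac{1}{7}\right) = \left(-1\right) \frac{89}{10} \cdot 32 + \frac{4}{7} = \left(- \frac{89}{10}\right) 32 + \frac{4}{7} = - \frac{1424}{5} + \frac{4}{7} = - \frac{9948}{35}$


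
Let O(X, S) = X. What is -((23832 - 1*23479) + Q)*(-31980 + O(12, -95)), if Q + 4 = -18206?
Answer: -570852576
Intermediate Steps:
Q = -18210 (Q = -4 - 18206 = -18210)
-((23832 - 1*23479) + Q)*(-31980 + O(12, -95)) = -((23832 - 1*23479) - 18210)*(-31980 + 12) = -((23832 - 23479) - 18210)*(-31968) = -(353 - 18210)*(-31968) = -(-17857)*(-31968) = -1*570852576 = -570852576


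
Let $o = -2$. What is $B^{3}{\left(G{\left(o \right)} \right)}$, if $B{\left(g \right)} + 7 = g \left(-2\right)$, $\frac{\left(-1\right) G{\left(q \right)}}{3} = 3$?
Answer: $1331$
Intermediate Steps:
$G{\left(q \right)} = -9$ ($G{\left(q \right)} = \left(-3\right) 3 = -9$)
$B{\left(g \right)} = -7 - 2 g$ ($B{\left(g \right)} = -7 + g \left(-2\right) = -7 - 2 g$)
$B^{3}{\left(G{\left(o \right)} \right)} = \left(-7 - -18\right)^{3} = \left(-7 + 18\right)^{3} = 11^{3} = 1331$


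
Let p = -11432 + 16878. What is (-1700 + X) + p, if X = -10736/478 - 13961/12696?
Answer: 491094079/131928 ≈ 3722.4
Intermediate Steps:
p = 5446
X = -3108209/131928 (X = -10736*1/478 - 13961*1/12696 = -5368/239 - 607/552 = -3108209/131928 ≈ -23.560)
(-1700 + X) + p = (-1700 - 3108209/131928) + 5446 = -227385809/131928 + 5446 = 491094079/131928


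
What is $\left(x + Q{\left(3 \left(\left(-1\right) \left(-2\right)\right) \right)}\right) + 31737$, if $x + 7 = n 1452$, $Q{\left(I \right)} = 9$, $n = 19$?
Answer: $59327$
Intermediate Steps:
$x = 27581$ ($x = -7 + 19 \cdot 1452 = -7 + 27588 = 27581$)
$\left(x + Q{\left(3 \left(\left(-1\right) \left(-2\right)\right) \right)}\right) + 31737 = \left(27581 + 9\right) + 31737 = 27590 + 31737 = 59327$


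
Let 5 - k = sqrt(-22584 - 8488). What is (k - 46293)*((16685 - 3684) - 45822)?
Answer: 1519218448 + 131284*I*sqrt(1942) ≈ 1.5192e+9 + 5.7854e+6*I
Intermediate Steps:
k = 5 - 4*I*sqrt(1942) (k = 5 - sqrt(-22584 - 8488) = 5 - sqrt(-31072) = 5 - 4*I*sqrt(1942) ≈ 5.0 - 176.27*I)
(k - 46293)*((16685 - 3684) - 45822) = ((5 - 4*I*sqrt(1942)) - 46293)*((16685 - 3684) - 45822) = (-46288 - 4*I*sqrt(1942))*(13001 - 45822) = (-46288 - 4*I*sqrt(1942))*(-32821) = 1519218448 + 131284*I*sqrt(1942)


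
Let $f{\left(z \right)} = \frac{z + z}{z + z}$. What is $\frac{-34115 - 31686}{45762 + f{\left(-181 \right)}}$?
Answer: $- \frac{65801}{45763} \approx -1.4379$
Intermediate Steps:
$f{\left(z \right)} = 1$ ($f{\left(z \right)} = \frac{2 z}{2 z} = 2 z \frac{1}{2 z} = 1$)
$\frac{-34115 - 31686}{45762 + f{\left(-181 \right)}} = \frac{-34115 - 31686}{45762 + 1} = - \frac{65801}{45763}$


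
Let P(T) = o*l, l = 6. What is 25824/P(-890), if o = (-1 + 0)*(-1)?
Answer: 4304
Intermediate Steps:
o = 1 (o = -1*(-1) = 1)
P(T) = 6 (P(T) = 1*6 = 6)
25824/P(-890) = 25824/6 = 25824*(1/6) = 4304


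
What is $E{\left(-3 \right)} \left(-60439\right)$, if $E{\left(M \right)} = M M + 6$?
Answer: $-906585$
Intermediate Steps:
$E{\left(M \right)} = 6 + M^{2}$ ($E{\left(M \right)} = M^{2} + 6 = 6 + M^{2}$)
$E{\left(-3 \right)} \left(-60439\right) = \left(6 + \left(-3\right)^{2}\right) \left(-60439\right) = \left(6 + 9\right) \left(-60439\right) = 15 \left(-60439\right) = -906585$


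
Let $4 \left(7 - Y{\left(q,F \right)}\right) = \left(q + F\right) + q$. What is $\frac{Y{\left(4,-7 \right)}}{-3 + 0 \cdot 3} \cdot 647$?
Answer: $- \frac{5823}{4} \approx -1455.8$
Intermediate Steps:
$Y{\left(q,F \right)} = 7 - \frac{q}{2} - \frac{F}{4}$ ($Y{\left(q,F \right)} = 7 - \frac{\left(q + F\right) + q}{4} = 7 - \frac{\left(F + q\right) + q}{4} = 7 - \frac{F + 2 q}{4} = 7 - \left(\frac{q}{2} + \frac{F}{4}\right) = 7 - \frac{q}{2} - \frac{F}{4}$)
$\frac{Y{\left(4,-7 \right)}}{-3 + 0 \cdot 3} \cdot 647 = \frac{7 - 2 - - \frac{7}{4}}{-3 + 0 \cdot 3} \cdot 647 = \frac{7 - 2 + \frac{7}{4}}{-3 + 0} \cdot 647 = \frac{27}{4 \left(-3\right)} 647 = \frac{27}{4} \left(- \frac{1}{3}\right) 647 = \left(- \frac{9}{4}\right) 647 = - \frac{5823}{4}$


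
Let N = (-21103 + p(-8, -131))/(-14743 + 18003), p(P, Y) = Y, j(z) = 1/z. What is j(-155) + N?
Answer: -329453/50530 ≈ -6.5200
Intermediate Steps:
N = -10617/1630 (N = (-21103 - 131)/(-14743 + 18003) = -21234/3260 = -21234*1/3260 = -10617/1630 ≈ -6.5135)
j(-155) + N = 1/(-155) - 10617/1630 = -1/155 - 10617/1630 = -329453/50530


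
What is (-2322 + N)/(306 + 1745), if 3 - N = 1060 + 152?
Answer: -3531/2051 ≈ -1.7216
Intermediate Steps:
N = -1209 (N = 3 - (1060 + 152) = 3 - 1*1212 = 3 - 1212 = -1209)
(-2322 + N)/(306 + 1745) = (-2322 - 1209)/(306 + 1745) = -3531/2051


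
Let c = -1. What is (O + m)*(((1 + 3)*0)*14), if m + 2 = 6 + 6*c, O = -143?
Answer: 0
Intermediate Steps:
m = -2 (m = -2 + (6 + 6*(-1)) = -2 + (6 - 6) = -2 + 0 = -2)
(O + m)*(((1 + 3)*0)*14) = (-143 - 2)*(((1 + 3)*0)*14) = -145*4*0*14 = -0*14 = -145*0 = 0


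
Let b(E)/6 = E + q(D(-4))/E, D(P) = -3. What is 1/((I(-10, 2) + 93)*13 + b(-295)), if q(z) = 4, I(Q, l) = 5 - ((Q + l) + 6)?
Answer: -295/138674 ≈ -0.0021273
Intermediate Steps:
I(Q, l) = -1 - Q - l (I(Q, l) = 5 - (6 + Q + l) = 5 + (-6 - Q - l) = -1 - Q - l)
b(E) = 6*E + 24/E (b(E) = 6*(E + 4/E) = 6*E + 24/E)
1/((I(-10, 2) + 93)*13 + b(-295)) = 1/(((-1 - 1*(-10) - 1*2) + 93)*13 + (6*(-295) + 24/(-295))) = 1/(((-1 + 10 - 2) + 93)*13 + (-1770 + 24*(-1/295))) = 1/((7 + 93)*13 + (-1770 - 24/295)) = 1/(100*13 - 522174/295) = 1/(1300 - 522174/295) = 1/(-138674/295) = -295/138674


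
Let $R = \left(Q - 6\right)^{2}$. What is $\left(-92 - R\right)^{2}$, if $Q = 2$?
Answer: $11664$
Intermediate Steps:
$R = 16$ ($R = \left(2 - 6\right)^{2} = \left(-4\right)^{2} = 16$)
$\left(-92 - R\right)^{2} = \left(-92 - 16\right)^{2} = \left(-108\right)^{2} = 11664$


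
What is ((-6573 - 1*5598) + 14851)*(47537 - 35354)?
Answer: 32650440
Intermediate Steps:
((-6573 - 1*5598) + 14851)*(47537 - 35354) = ((-6573 - 5598) + 14851)*12183 = (-12171 + 14851)*12183 = 2680*12183 = 32650440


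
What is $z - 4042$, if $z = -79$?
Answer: $-4121$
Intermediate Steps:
$z - 4042 = -79 - 4042 = -4121$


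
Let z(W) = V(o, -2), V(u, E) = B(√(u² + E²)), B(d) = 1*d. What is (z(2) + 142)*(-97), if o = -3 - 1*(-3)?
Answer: -13968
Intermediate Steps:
o = 0 (o = -3 + 3 = 0)
B(d) = d
V(u, E) = √(E² + u²) (V(u, E) = √(u² + E²) = √(E² + u²))
z(W) = 2 (z(W) = √((-2)² + 0²) = √(4 + 0) = √4 = 2)
(z(2) + 142)*(-97) = (2 + 142)*(-97) = 144*(-97) = -13968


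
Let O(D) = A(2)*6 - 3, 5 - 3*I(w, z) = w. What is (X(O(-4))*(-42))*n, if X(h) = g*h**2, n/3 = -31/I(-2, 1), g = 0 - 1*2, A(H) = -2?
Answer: -753300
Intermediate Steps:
I(w, z) = 5/3 - w/3
O(D) = -15 (O(D) = -2*6 - 3 = -12 - 3 = -15)
g = -2 (g = 0 - 2 = -2)
n = -279/7 (n = 3*(-31/(5/3 - 1/3*(-2))) = 3*(-31/(5/3 + 2/3)) = 3*(-31/7/3) = 3*(-31*3/7) = 3*(-93/7) = -279/7 ≈ -39.857)
X(h) = -2*h**2
(X(O(-4))*(-42))*n = (-2*(-15)**2*(-42))*(-279/7) = (-2*225*(-42))*(-279/7) = -450*(-42)*(-279/7) = 18900*(-279/7) = -753300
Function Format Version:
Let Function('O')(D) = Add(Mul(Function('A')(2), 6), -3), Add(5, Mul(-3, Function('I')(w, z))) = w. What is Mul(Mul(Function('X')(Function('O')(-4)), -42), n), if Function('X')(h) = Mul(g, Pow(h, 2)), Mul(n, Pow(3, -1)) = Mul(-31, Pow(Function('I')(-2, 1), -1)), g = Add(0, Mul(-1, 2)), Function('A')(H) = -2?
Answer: -753300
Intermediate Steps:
Function('I')(w, z) = Add(Rational(5, 3), Mul(Rational(-1, 3), w))
Function('O')(D) = -15 (Function('O')(D) = Add(Mul(-2, 6), -3) = Add(-12, -3) = -15)
g = -2 (g = Add(0, -2) = -2)
n = Rational(-279, 7) (n = Mul(3, Mul(-31, Pow(Add(Rational(5, 3), Mul(Rational(-1, 3), -2)), -1))) = Mul(3, Mul(-31, Pow(Add(Rational(5, 3), Rational(2, 3)), -1))) = Mul(3, Mul(-31, Pow(Rational(7, 3), -1))) = Mul(3, Mul(-31, Rational(3, 7))) = Mul(3, Rational(-93, 7)) = Rational(-279, 7) ≈ -39.857)
Function('X')(h) = Mul(-2, Pow(h, 2))
Mul(Mul(Function('X')(Function('O')(-4)), -42), n) = Mul(Mul(Mul(-2, Pow(-15, 2)), -42), Rational(-279, 7)) = Mul(Mul(Mul(-2, 225), -42), Rational(-279, 7)) = Mul(Mul(-450, -42), Rational(-279, 7)) = Mul(18900, Rational(-279, 7)) = -753300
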